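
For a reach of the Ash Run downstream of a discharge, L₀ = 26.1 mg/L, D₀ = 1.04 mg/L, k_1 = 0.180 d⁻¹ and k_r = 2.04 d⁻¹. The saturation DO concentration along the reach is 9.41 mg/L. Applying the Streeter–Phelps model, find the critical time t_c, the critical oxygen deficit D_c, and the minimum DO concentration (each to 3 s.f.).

With k_r/k_1 = 11.33 and 1 − D₀(k_r−k_1)/(k_1 L₀) = 0.5883,
t_c = ln(11.33 × 0.5883) / (2.04 − 0.180) = ln(6.667) / 1.860 = 1.897/1.860 = 1.020 d.
L(t_c) = L₀ e^(−k_1 t_c) = 26.1 × 0.8323 = 21.72 mg/L, and at the critical point k_r D_c = k_1 L, so D_c = (0.180/2.04) × 21.72 = 1.917 mg/L.
Minimum DO = C_s − D_c = 9.41 − 1.917 = 7.493 mg/L.

t_c ≈ 1.02 d; D_c ≈ 1.92 mg/L; min DO ≈ 7.49 mg/L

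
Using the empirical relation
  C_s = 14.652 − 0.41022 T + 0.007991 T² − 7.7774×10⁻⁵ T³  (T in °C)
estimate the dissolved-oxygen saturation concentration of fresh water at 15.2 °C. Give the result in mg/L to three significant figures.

C_s = 14.652 − 0.41022×15.2 + 0.007991×15.2² − 7.7774×10⁻⁵×15.2³ = 9.990 mg/L.

C_s ≈ 9.99 mg/L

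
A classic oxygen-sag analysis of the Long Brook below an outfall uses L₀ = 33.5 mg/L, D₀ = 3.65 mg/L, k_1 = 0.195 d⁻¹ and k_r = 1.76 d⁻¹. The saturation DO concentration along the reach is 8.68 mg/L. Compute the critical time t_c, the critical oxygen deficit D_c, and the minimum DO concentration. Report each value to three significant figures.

t_c ≈ 0.0800 d; D_c ≈ 3.65 mg/L; min DO ≈ 5.03 mg/L

At the critical point dD/dt = 0, so k_1 L₀ e^(−k_1 t) = k_r D. Substituting D(t) from the Streeter–Phelps equation and solving for t gives
t_c = ln[(k_r/k_1)(1 − D₀(k_r−k_1)/(k_1 L₀))] / (k_r−k_1).
Here k_r−k_1 = 1.565 d⁻¹ and 1 − D₀(k_r−k_1)/(k_1 L₀) = 1 − 3.65×1.565/(0.195×33.5) = 0.1256, so
t_c = ln(9.026 × 0.1256) / 1.565 = 0.1251 / 1.565 = 0.07996 d.
L(t_c) = L₀ e^(−k_1 t_c) = 33.5 × 0.9845 = 32.98 mg/L, and at the critical point k_r D_c = k_1 L, so D_c = (0.195/1.76) × 32.98 = 3.654 mg/L.
Minimum DO = C_s − D_c = 8.68 − 3.654 = 5.026 mg/L.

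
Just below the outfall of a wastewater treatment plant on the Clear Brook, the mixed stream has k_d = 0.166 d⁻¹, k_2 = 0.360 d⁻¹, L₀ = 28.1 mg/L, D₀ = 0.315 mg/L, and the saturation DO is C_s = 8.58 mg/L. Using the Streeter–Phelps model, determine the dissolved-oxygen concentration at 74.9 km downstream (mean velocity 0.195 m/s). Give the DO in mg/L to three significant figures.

DO ≈ 1.87 mg/L

Travel time t = x/v = 74.9 km / (0.195 m/s) = 74900 m / 0.195 m/s = 384100 s = 4.446 d.
k_d L₀/(k_2−k_d) = 0.166×28.1/(0.360−0.166) = 4.665/0.1940 = 24.04 mg/L.
e^(−k_d t) = e^(−0.166×4.446) = 0.4781; e^(−k_2 t) = e^(−0.360×4.446) = 0.2018.
D = 24.04 × (0.4781 − 0.2018) + 0.315 × 0.2018 = 6.643 + 0.06357 = 6.706 mg/L.
DO = C_s − D = 8.58 − 6.706 = 1.874 mg/L.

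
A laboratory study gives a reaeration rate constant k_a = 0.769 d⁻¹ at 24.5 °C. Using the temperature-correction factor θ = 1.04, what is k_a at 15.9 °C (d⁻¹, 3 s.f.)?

k_a ≈ 0.549 d⁻¹

k_a(T₂) = k_a(T₁) · θ^(T₂−T₁) = 0.769 × 1.04^(15.9−24.5)
= 0.769 × 1.04^-8.60 = 0.769 × 0.7137 = 0.5488 d⁻¹.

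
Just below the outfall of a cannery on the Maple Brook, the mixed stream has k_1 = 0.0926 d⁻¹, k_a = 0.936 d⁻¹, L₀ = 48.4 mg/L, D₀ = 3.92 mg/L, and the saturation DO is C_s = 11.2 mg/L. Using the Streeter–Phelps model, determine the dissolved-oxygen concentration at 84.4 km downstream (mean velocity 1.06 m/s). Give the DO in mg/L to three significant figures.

DO ≈ 6.91 mg/L

Travel time t = x/v = 84.4 km / (1.06 m/s) = 84400 m / 1.06 m/s = 79620 s = 0.9216 d.
k_1 L₀/(k_a−k_1) = 0.0926×48.4/(0.936−0.0926) = 4.482/0.8434 = 5.314 mg/L.
e^(−k_1 t) = e^(−0.0926×0.9216) = 0.9182; e^(−k_a t) = e^(−0.936×0.9216) = 0.4221.
D = 5.314 × (0.9182 − 0.4221) + 3.92 × 0.4221 = 2.636 + 1.655 = 4.291 mg/L.
DO = C_s − D = 11.2 − 4.291 = 6.909 mg/L.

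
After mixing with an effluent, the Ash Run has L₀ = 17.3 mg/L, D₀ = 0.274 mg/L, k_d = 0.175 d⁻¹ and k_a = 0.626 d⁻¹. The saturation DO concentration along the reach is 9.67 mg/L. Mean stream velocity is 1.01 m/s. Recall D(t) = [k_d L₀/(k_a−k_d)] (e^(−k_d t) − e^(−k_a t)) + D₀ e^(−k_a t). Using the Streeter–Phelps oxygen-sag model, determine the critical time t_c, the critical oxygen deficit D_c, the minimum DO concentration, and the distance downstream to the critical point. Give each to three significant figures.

t_c ≈ 2.73 d; D_c ≈ 3.00 mg/L; min DO ≈ 6.67 mg/L; x_c ≈ 239 km

At the critical point dD/dt = 0, so k_d L₀ e^(−k_d t) = k_a D. Substituting D(t) from the Streeter–Phelps equation and solving for t gives
t_c = ln[(k_a/k_d)(1 − D₀(k_a−k_d)/(k_d L₀))] / (k_a−k_d).
Here k_a−k_d = 0.4510 d⁻¹ and 1 − D₀(k_a−k_d)/(k_d L₀) = 1 − 0.274×0.4510/(0.175×17.3) = 0.9592, so
t_c = ln(3.577 × 0.9592) / 0.4510 = 1.233 / 0.4510 = 2.734 d.
L(t_c) = L₀ e^(−k_d t_c) = 17.3 × 0.6198 = 10.72 mg/L, and at the critical point k_a D_c = k_d L, so D_c = (0.175/0.626) × 10.72 = 2.997 mg/L.
Minimum DO = C_s − D_c = 9.67 − 2.997 = 6.673 mg/L.
x_c = v t_c = 1.01 m/s × 2.734 d × 86400 s/d = 238600 m ≈ 239 km.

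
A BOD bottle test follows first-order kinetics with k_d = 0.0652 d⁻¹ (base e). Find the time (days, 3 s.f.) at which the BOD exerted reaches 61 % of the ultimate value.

t ≈ 14.4 d

y/L₀ = 1 − e^(−k_d t) = 0.61 ⇒ e^(−k_d t) = 0.390
t = −ln(0.390) / 0.0652 = 0.9416 / 0.0652 = 14.44 d.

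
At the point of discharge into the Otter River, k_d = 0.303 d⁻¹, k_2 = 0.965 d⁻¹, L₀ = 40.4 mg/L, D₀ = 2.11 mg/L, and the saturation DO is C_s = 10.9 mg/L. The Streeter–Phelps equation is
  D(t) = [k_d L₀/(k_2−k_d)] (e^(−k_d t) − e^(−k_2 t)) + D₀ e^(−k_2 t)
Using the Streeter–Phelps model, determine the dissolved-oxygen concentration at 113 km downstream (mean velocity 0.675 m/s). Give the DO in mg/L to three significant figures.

DO ≈ 3.15 mg/L

Travel time t = x/v = 113 km / (0.675 m/s) = 113000 m / 0.675 m/s = 167400 s = 1.938 d.
k_d L₀/(k_2−k_d) = 0.303×40.4/(0.965−0.303) = 12.24/0.6620 = 18.49 mg/L.
e^(−k_d t) = e^(−0.303×1.938) = 0.5559; e^(−k_2 t) = e^(−0.965×1.938) = 0.1542.
D = 18.49 × (0.5559 − 0.1542) + 2.11 × 0.1542 = 7.429 + 0.3253 = 7.755 mg/L.
DO = C_s − D = 10.9 − 7.755 = 3.145 mg/L.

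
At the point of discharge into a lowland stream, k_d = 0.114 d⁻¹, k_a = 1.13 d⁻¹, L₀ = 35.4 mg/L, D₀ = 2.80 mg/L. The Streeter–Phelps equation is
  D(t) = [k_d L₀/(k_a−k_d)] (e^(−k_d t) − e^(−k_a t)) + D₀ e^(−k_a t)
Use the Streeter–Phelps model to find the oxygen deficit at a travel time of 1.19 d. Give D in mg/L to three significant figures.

k_d L₀/(k_a−k_d) = 0.114×35.4/(1.13−0.114) = 4.036/1.016 = 3.972 mg/L.
e^(−k_d t) = e^(−0.114×1.190) = 0.8731; e^(−k_a t) = e^(−1.13×1.190) = 0.2606.
D = 3.972 × (0.8731 − 0.2606) + 2.80 × 0.2606 = 2.433 + 0.7297 = 3.163 mg/L.

D ≈ 3.16 mg/L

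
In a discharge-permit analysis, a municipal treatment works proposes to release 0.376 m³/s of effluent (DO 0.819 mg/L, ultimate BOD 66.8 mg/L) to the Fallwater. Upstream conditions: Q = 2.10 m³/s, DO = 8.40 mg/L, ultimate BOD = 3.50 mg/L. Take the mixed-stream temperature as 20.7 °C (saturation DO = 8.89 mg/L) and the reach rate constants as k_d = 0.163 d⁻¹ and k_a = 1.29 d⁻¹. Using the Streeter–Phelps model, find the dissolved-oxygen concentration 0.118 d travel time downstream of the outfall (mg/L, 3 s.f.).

Mixed DO = (2.10×8.40 + 0.376×0.819)/(2.10+0.376) = 17.95/2.476 = 7.249 mg/L.
Mixed L₀ = (2.10×3.50 + 0.376×66.8)/(2.476) = 32.47/2.476 = 13.11 mg/L.
Initial deficit D₀ = C_s − DO₀ = 8.89 − 7.249 = 1.641 mg/L.
D(0.118) = [0.163×13.11/(1.29−0.163)](e^(−0.163×0.118) − e^(−1.29×0.118)) + 1.641 e^(−1.29×0.118)
= 1.896 × (0.9809 − 0.8588) + 1.641 × 0.8588 = 1.641 mg/L.
DO = 8.89 − 1.641 = 7.249 mg/L.

DO ≈ 7.25 mg/L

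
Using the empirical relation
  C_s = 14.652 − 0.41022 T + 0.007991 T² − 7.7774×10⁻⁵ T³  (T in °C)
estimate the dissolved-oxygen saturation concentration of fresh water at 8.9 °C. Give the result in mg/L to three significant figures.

C_s = 14.652 − 0.41022×8.9 + 0.007991×8.9² − 7.7774×10⁻⁵×8.9³ = 11.58 mg/L.

C_s ≈ 11.6 mg/L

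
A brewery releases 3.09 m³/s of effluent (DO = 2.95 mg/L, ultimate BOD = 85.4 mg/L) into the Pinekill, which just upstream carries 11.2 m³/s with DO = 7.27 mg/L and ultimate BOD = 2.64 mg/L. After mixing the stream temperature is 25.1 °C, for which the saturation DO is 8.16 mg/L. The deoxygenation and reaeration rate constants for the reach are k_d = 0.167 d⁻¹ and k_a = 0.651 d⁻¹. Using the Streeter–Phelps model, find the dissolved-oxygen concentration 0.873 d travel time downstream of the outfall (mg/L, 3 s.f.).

Mixed DO = (11.2×7.27 + 3.09×2.95)/(11.2+3.09) = 90.54/14.29 = 6.336 mg/L.
Mixed L₀ = (11.2×2.64 + 3.09×85.4)/(14.29) = 293.5/14.29 = 20.54 mg/L.
Initial deficit D₀ = C_s − DO₀ = 8.16 − 6.336 = 1.824 mg/L.
D(0.873) = [0.167×20.54/(0.651−0.167)](e^(−0.167×0.873) − e^(−0.651×0.873)) + 1.824 e^(−0.651×0.873)
= 7.086 × (0.8643 − 0.5665) + 1.824 × 0.5665 = 3.144 mg/L.
DO = 8.16 − 3.144 = 5.016 mg/L.

DO ≈ 5.02 mg/L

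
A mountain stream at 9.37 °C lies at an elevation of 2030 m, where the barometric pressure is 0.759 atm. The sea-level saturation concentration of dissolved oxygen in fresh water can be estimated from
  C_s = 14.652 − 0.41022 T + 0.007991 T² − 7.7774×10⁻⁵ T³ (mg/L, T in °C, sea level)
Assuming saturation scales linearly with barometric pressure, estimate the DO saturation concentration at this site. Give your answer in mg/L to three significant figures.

C_s ≈ 8.69 mg/L

At sea level: C_s = 14.652 − 0.41022×9.37 + 0.007991×9.37² − 7.7774×10⁻⁵×9.37³ = 11.45 mg/L.
Pressure correction: C_s' = 11.45 × 0.759 = 8.687 mg/L.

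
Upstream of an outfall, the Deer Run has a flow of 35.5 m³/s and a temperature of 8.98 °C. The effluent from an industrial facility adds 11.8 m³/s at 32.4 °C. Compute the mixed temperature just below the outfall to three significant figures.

14.8 °C

Flow-weighted mixing: C = (Q_r C_r + Q_w C_w)/(Q_r + Q_w)
= (35.5×8.98 + 11.8×32.4)/(35.5 + 11.8) = 701.1/47.30 = 14.82 °C.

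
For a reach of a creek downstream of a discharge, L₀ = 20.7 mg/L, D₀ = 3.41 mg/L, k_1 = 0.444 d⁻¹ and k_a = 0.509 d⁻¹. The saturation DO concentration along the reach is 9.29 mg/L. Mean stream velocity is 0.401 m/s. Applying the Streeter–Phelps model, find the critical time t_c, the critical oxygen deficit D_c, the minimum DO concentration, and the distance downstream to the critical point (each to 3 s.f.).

t_c ≈ 1.73 d; D_c ≈ 8.39 mg/L; min DO ≈ 0.900 mg/L; x_c ≈ 59.8 km

With k_a/k_1 = 1.146 and 1 − D₀(k_a−k_1)/(k_1 L₀) = 0.9759,
t_c = ln(1.146 × 0.9759) / (0.509 − 0.444) = ln(1.119) / 0.06500 = 0.1122/0.06500 = 1.726 d.
L(t_c) = L₀ e^(−k_1 t_c) = 20.7 × 0.4646 = 9.618 mg/L, and at the critical point k_a D_c = k_1 L, so D_c = (0.444/0.509) × 9.618 = 8.390 mg/L.
Minimum DO = C_s − D_c = 9.29 − 8.390 = 0.9002 mg/L.
x_c = v t_c = 0.401 m/s × 1.726 d × 86400 s/d = 59810 m ≈ 59.8 km.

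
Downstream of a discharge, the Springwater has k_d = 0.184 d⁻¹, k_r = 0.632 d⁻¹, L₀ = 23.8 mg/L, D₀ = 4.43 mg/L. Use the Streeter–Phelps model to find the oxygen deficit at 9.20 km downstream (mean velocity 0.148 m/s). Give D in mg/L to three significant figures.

D ≈ 5.17 mg/L

Travel time t = x/v = 9.20 km / (0.148 m/s) = 9200 m / 0.148 m/s = 62160 s = 0.7195 d.
k_d L₀/(k_r−k_d) = 0.184×23.8/(0.632−0.184) = 4.379/0.4480 = 9.775 mg/L.
e^(−k_d t) = e^(−0.184×0.7195) = 0.8760; e^(−k_r t) = e^(−0.632×0.7195) = 0.6346.
D = 9.775 × (0.8760 − 0.6346) + 4.43 × 0.6346 = 2.359 + 2.811 = 5.171 mg/L.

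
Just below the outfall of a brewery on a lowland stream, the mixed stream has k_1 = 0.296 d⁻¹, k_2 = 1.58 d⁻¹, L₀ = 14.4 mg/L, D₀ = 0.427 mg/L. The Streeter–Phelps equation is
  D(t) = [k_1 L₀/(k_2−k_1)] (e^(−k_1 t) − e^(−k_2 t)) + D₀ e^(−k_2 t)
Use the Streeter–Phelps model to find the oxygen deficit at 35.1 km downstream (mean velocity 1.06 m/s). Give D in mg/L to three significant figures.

D ≈ 1.38 mg/L

Travel time t = x/v = 35.1 km / (1.06 m/s) = 35100 m / 1.06 m/s = 33110 s = 0.3833 d.
k_1 L₀/(k_2−k_1) = 0.296×14.4/(1.58−0.296) = 4.262/1.284 = 3.320 mg/L.
e^(−k_1 t) = e^(−0.296×0.3833) = 0.8928; e^(−k_2 t) = e^(−1.58×0.3833) = 0.5458.
D = 3.320 × (0.8928 − 0.5458) + 0.427 × 0.5458 = 1.152 + 0.2330 = 1.385 mg/L.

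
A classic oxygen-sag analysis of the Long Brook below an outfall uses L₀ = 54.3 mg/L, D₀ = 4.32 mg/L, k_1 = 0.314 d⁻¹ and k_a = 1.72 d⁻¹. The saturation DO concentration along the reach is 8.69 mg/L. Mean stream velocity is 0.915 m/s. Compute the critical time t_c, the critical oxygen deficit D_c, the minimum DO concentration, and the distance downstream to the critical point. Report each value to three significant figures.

With k_a/k_1 = 5.478 and 1 − D₀(k_a−k_1)/(k_1 L₀) = 0.6438,
t_c = ln(5.478 × 0.6438) / (1.72 − 0.314) = ln(3.526) / 1.406 = 1.260/1.406 = 0.8963 d.
L(t_c) = L₀ e^(−k_1 t_c) = 54.3 × 0.7547 = 40.98 mg/L, and at the critical point k_a D_c = k_1 L, so D_c = (0.314/1.72) × 40.98 = 7.481 mg/L.
Minimum DO = C_s − D_c = 8.69 − 7.481 = 1.209 mg/L.
x_c = v t_c = 0.915 m/s × 0.8963 d × 86400 s/d = 70860 m ≈ 70.9 km.

t_c ≈ 0.896 d; D_c ≈ 7.48 mg/L; min DO ≈ 1.21 mg/L; x_c ≈ 70.9 km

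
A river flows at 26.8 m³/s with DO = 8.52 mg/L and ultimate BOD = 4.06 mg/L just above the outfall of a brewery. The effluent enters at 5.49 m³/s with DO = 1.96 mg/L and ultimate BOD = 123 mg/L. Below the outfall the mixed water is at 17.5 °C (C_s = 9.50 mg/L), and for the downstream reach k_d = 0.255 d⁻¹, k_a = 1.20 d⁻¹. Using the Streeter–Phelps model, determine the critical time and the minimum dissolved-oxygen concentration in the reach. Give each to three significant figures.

t_c ≈ 1.23 d; minimum DO ≈ 5.73 mg/L

Mixed DO = (26.8×8.52 + 5.49×1.96)/(26.8+5.49) = 239.1/32.29 = 7.405 mg/L.
Mixed L₀ = (26.8×4.06 + 5.49×123)/(32.29) = 784.1/32.29 = 24.28 mg/L.
Initial deficit D₀ = C_s − DO₀ = 9.50 − 7.405 = 2.095 mg/L.
t_c = (1/0.9450) ln[(1.20/0.255)(1 − 2.095×0.9450/(0.255×24.28))] = 1.058 × ln(3.201) = 1.231 d.
D_c = (0.255/1.20) × 24.28 × e^(−0.255×1.231) = 0.2125 × 24.28 × 0.7306 = 3.770 mg/L.
Minimum DO = 9.50 − 3.770 = 5.730 mg/L.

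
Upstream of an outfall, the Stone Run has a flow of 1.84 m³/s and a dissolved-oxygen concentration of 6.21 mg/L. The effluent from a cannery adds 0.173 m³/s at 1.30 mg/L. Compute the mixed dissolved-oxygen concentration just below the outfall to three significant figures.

5.79 mg/L

Flow-weighted mixing: C = (Q_r C_r + Q_w C_w)/(Q_r + Q_w)
= (1.84×6.21 + 0.173×1.30)/(1.84 + 0.173) = 11.65/2.013 = 5.788 mg/L.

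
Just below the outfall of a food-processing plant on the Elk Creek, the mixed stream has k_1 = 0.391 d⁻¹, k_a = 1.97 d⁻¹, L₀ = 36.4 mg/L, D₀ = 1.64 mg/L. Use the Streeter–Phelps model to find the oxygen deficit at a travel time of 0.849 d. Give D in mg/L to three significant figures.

D ≈ 5.08 mg/L

k_1 L₀/(k_a−k_1) = 0.391×36.4/(1.97−0.391) = 14.23/1.579 = 9.014 mg/L.
e^(−k_1 t) = e^(−0.391×0.8490) = 0.7175; e^(−k_a t) = e^(−1.97×0.8490) = 0.1878.
D = 9.014 × (0.7175 − 0.1878) + 1.64 × 0.1878 = 4.775 + 0.3079 = 5.083 mg/L.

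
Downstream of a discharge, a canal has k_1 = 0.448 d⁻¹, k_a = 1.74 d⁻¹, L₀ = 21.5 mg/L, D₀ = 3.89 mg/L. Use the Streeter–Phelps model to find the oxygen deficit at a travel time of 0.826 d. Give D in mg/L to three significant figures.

D ≈ 4.30 mg/L

k_1 L₀/(k_a−k_1) = 0.448×21.5/(1.74−0.448) = 9.632/1.292 = 7.455 mg/L.
e^(−k_1 t) = e^(−0.448×0.8260) = 0.6907; e^(−k_a t) = e^(−1.74×0.8260) = 0.2376.
D = 7.455 × (0.6907 − 0.2376) + 3.89 × 0.2376 = 3.378 + 0.9242 = 4.302 mg/L.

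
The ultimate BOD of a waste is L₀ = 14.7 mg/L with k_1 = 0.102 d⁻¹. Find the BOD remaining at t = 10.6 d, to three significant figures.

L ≈ 4.99 mg/L

L_t = L₀ e^(−k_1 t) = 14.7 × e^(−0.102×10.6) = 14.7 × 0.3392 = 4.986 mg/L.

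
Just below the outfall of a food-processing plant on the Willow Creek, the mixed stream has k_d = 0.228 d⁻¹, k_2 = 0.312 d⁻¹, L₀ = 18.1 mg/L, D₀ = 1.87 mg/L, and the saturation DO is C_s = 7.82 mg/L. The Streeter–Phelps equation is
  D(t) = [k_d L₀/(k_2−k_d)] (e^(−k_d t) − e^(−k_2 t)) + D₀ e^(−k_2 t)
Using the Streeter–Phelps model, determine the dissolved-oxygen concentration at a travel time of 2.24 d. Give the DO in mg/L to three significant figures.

DO ≈ 1.83 mg/L

k_d L₀/(k_2−k_d) = 0.228×18.1/(0.312−0.228) = 4.127/0.08400 = 49.13 mg/L.
e^(−k_d t) = e^(−0.228×2.240) = 0.6001; e^(−k_2 t) = e^(−0.312×2.240) = 0.4971.
D = 49.13 × (0.6001 − 0.4971) + 1.87 × 0.4971 = 5.056 + 0.9297 = 5.986 mg/L.
DO = C_s − D = 7.82 − 5.986 = 1.834 mg/L.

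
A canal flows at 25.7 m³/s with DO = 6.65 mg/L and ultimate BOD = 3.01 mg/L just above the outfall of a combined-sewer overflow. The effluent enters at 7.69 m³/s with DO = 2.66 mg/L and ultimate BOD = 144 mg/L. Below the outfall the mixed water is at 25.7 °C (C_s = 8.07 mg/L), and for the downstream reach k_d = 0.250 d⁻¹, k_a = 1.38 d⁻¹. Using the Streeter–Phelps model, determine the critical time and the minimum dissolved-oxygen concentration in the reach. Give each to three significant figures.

Mixed DO = (25.7×6.65 + 7.69×2.66)/(25.7+7.69) = 191.4/33.39 = 5.731 mg/L.
Mixed L₀ = (25.7×3.01 + 7.69×144)/(33.39) = 1185/33.39 = 35.48 mg/L.
Initial deficit D₀ = C_s − DO₀ = 8.07 − 5.731 = 2.339 mg/L.
t_c = (1/1.130) ln[(1.38/0.250)(1 − 2.339×1.130/(0.250×35.48))] = 0.8850 × ln(3.875) = 1.199 d.
D_c = (0.250/1.38) × 35.48 × e^(−0.250×1.199) = 0.1812 × 35.48 × 0.7410 = 4.763 mg/L.
Minimum DO = 8.07 − 4.763 = 3.307 mg/L.

t_c ≈ 1.20 d; minimum DO ≈ 3.31 mg/L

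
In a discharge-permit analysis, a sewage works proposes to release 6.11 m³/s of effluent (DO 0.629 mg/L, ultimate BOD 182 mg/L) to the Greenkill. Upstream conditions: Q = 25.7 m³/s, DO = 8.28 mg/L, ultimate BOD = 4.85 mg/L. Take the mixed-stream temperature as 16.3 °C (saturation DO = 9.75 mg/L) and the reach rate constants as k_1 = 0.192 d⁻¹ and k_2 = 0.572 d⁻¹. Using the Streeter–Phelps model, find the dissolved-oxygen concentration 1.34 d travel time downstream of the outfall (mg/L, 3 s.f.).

DO ≈ 2.32 mg/L

Mixed DO = (25.7×8.28 + 6.11×0.629)/(25.7+6.11) = 216.6/31.81 = 6.810 mg/L.
Mixed L₀ = (25.7×4.85 + 6.11×182)/(31.81) = 1237/31.81 = 38.88 mg/L.
Initial deficit D₀ = C_s − DO₀ = 9.75 − 6.810 = 2.940 mg/L.
D(1.34) = [0.192×38.88/(0.572−0.192)](e^(−0.192×1.34) − e^(−0.572×1.34)) + 2.940 e^(−0.572×1.34)
= 19.64 × (0.7732 − 0.4646) + 2.940 × 0.4646 = 7.426 mg/L.
DO = 9.75 − 7.426 = 2.324 mg/L.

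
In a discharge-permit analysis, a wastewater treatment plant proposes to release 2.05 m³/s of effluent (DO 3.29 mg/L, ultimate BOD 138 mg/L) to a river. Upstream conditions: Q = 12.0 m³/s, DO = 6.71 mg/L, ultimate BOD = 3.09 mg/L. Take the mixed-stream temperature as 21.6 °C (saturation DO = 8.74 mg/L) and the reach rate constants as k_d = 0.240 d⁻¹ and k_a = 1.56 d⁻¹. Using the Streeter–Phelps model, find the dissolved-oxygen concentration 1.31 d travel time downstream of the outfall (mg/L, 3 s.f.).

Mixed DO = (12.0×6.71 + 2.05×3.29)/(12.0+2.05) = 87.26/14.05 = 6.211 mg/L.
Mixed L₀ = (12.0×3.09 + 2.05×138)/(14.05) = 320.0/14.05 = 22.77 mg/L.
Initial deficit D₀ = C_s − DO₀ = 8.74 − 6.211 = 2.529 mg/L.
D(1.31) = [0.240×22.77/(1.56−0.240)](e^(−0.240×1.31) − e^(−1.56×1.31)) + 2.529 e^(−1.56×1.31)
= 4.141 × (0.7302 − 0.1296) + 2.529 × 0.1296 = 2.815 mg/L.
DO = 8.74 − 2.815 = 5.925 mg/L.

DO ≈ 5.93 mg/L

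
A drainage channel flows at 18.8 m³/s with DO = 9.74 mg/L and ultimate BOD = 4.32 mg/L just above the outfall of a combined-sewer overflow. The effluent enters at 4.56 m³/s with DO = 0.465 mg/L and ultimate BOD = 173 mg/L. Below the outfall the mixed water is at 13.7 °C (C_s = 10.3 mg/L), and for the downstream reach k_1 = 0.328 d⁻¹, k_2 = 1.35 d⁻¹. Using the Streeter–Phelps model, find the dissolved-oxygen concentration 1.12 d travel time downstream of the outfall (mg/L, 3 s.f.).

Mixed DO = (18.8×9.74 + 4.56×0.465)/(18.8+4.56) = 185.2/23.36 = 7.929 mg/L.
Mixed L₀ = (18.8×4.32 + 4.56×173)/(23.36) = 870.1/23.36 = 37.25 mg/L.
Initial deficit D₀ = C_s − DO₀ = 10.3 − 7.929 = 2.371 mg/L.
D(1.12) = [0.328×37.25/(1.35−0.328)](e^(−0.328×1.12) − e^(−1.35×1.12)) + 2.371 e^(−1.35×1.12)
= 11.95 × (0.6926 − 0.2205) + 2.371 × 0.2205 = 6.166 mg/L.
DO = 10.3 − 6.166 = 4.134 mg/L.

DO ≈ 4.13 mg/L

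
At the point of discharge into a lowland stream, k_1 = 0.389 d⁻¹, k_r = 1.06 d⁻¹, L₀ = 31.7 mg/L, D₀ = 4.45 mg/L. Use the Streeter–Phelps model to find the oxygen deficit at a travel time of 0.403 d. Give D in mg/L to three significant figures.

k_1 L₀/(k_r−k_1) = 0.389×31.7/(1.06−0.389) = 12.33/0.6710 = 18.38 mg/L.
e^(−k_1 t) = e^(−0.389×0.4030) = 0.8549; e^(−k_r t) = e^(−1.06×0.4030) = 0.6523.
D = 18.38 × (0.8549 − 0.6523) + 4.45 × 0.6523 = 3.722 + 2.903 = 6.625 mg/L.

D ≈ 6.63 mg/L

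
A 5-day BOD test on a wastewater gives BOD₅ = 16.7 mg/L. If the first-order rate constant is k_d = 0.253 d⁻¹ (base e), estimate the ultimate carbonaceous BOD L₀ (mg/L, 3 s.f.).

BOD₅ = L₀(1 − e^(−5k_d)) ⇒ L₀ = BOD₅ / (1 − e^(−5×0.253))
= 16.7 / (1 − 0.2822) = 16.7 / 0.7178 = 23.27 mg/L.

L₀ ≈ 23.3 mg/L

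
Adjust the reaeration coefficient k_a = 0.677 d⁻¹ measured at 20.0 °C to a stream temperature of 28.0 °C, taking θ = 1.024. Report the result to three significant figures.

k_a ≈ 0.818 d⁻¹

k_a(T₂) = k_a(T₁) · θ^(T₂−T₁) = 0.677 × 1.024^(28.0−20.0)
= 0.677 × 1.024^8.00 = 0.677 × 1.209 = 0.8184 d⁻¹.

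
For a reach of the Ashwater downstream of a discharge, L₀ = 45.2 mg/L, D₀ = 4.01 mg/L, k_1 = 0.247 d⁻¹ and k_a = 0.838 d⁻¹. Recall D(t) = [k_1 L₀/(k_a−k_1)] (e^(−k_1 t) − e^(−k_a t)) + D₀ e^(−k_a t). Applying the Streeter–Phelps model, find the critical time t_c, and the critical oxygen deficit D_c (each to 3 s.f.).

t_c ≈ 1.66 d; D_c ≈ 8.83 mg/L

At the critical point dD/dt = 0, so k_1 L₀ e^(−k_1 t) = k_a D. Substituting D(t) from the Streeter–Phelps equation and solving for t gives
t_c = ln[(k_a/k_1)(1 − D₀(k_a−k_1)/(k_1 L₀))] / (k_a−k_1).
Here k_a−k_1 = 0.5910 d⁻¹ and 1 − D₀(k_a−k_1)/(k_1 L₀) = 1 − 4.01×0.5910/(0.247×45.2) = 0.7877, so
t_c = ln(3.393 × 0.7877) / 0.5910 = 0.9830 / 0.5910 = 1.663 d.
D_c = (k_1/k_a) L₀ e^(−k_1 t_c) = (0.247/0.838) × 45.2 × e^(−0.247×1.663) = 0.2947 × 45.2 × 0.6631 = 8.834 mg/L.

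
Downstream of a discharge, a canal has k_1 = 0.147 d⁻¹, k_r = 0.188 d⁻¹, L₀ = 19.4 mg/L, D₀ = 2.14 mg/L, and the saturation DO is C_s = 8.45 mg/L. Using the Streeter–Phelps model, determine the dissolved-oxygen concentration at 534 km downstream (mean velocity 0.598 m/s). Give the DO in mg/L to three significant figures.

Travel time t = x/v = 534 km / (0.598 m/s) = 534000 m / 0.598 m/s = 893000 s = 10.34 d.
k_1 L₀/(k_r−k_1) = 0.147×19.4/(0.188−0.147) = 2.852/0.04100 = 69.56 mg/L.
e^(−k_1 t) = e^(−0.147×10.34) = 0.2189; e^(−k_r t) = e^(−0.188×10.34) = 0.1433.
D = 69.56 × (0.2189 − 0.1433) + 2.14 × 0.1433 = 5.258 + 0.3066 = 5.565 mg/L.
DO = C_s − D = 8.45 − 5.565 = 2.885 mg/L.

DO ≈ 2.89 mg/L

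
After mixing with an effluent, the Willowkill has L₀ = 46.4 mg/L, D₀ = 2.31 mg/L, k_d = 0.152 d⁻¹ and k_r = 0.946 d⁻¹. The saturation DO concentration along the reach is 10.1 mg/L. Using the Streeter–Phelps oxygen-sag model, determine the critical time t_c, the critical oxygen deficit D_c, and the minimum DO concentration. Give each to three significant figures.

t_c ≈ 1.92 d; D_c ≈ 5.57 mg/L; min DO ≈ 4.53 mg/L

At the critical point dD/dt = 0, so k_d L₀ e^(−k_d t) = k_r D. Substituting D(t) from the Streeter–Phelps equation and solving for t gives
t_c = ln[(k_r/k_d)(1 − D₀(k_r−k_d)/(k_d L₀))] / (k_r−k_d).
Here k_r−k_d = 0.7940 d⁻¹ and 1 − D₀(k_r−k_d)/(k_d L₀) = 1 − 2.31×0.7940/(0.152×46.4) = 0.7399, so
t_c = ln(6.224 × 0.7399) / 0.7940 = 1.527 / 0.7940 = 1.923 d.
L(t_c) = L₀ e^(−k_d t_c) = 46.4 × 0.7465 = 34.64 mg/L, and at the critical point k_r D_c = k_d L, so D_c = (0.152/0.946) × 34.64 = 5.565 mg/L.
Minimum DO = C_s − D_c = 10.1 − 5.565 = 4.535 mg/L.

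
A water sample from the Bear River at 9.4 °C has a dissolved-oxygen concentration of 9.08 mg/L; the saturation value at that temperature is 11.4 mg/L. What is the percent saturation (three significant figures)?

% saturation = C/C_s × 100 = 9.08/11.4 × 100 = 79.6 %.

79.6 % saturation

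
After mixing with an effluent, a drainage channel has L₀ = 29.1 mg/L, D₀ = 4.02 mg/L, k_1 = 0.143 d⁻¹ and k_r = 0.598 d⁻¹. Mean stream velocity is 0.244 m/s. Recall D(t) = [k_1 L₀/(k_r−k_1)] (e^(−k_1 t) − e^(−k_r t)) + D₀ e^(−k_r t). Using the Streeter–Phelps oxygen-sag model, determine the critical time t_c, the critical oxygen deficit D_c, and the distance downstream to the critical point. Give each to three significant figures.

With k_r/k_1 = 4.182 and 1 − D₀(k_r−k_1)/(k_1 L₀) = 0.5604,
t_c = ln(4.182 × 0.5604) / (0.598 − 0.143) = ln(2.344) / 0.4550 = 0.8517/0.4550 = 1.872 d.
L(t_c) = L₀ e^(−k_1 t_c) = 29.1 × 0.7651 = 22.27 mg/L, and at the critical point k_r D_c = k_1 L, so D_c = (0.143/0.598) × 22.27 = 5.324 mg/L.
x_c = v t_c = 0.244 m/s × 1.872 d × 86400 s/d = 39460 m ≈ 39.5 km.

t_c ≈ 1.87 d; D_c ≈ 5.32 mg/L; x_c ≈ 39.5 km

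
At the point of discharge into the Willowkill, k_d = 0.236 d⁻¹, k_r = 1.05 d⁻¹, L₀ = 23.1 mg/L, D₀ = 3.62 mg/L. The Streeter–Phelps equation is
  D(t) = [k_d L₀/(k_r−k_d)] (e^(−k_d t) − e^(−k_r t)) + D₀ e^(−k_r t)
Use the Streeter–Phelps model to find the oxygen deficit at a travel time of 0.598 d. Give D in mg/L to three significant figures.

D ≈ 4.17 mg/L

k_d L₀/(k_r−k_d) = 0.236×23.1/(1.05−0.236) = 5.452/0.8140 = 6.697 mg/L.
e^(−k_d t) = e^(−0.236×0.5980) = 0.8684; e^(−k_r t) = e^(−1.05×0.5980) = 0.5337.
D = 6.697 × (0.8684 − 0.5337) + 3.62 × 0.5337 = 2.241 + 1.932 = 4.173 mg/L.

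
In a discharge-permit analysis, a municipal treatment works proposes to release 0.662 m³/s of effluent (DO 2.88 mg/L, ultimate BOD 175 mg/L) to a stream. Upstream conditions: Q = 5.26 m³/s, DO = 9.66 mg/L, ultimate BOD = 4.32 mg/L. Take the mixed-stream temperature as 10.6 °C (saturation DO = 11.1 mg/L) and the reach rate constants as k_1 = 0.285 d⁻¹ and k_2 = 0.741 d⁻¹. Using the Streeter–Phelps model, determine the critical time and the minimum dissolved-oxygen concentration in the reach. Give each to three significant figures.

Mixed DO = (5.26×9.66 + 0.662×2.88)/(5.26+0.662) = 52.72/5.922 = 8.902 mg/L.
Mixed L₀ = (5.26×4.32 + 0.662×175)/(5.922) = 138.6/5.922 = 23.40 mg/L.
Initial deficit D₀ = C_s − DO₀ = 11.1 − 8.902 = 2.198 mg/L.
t_c = (1/0.4560) ln[(0.741/0.285)(1 − 2.198×0.4560/(0.285×23.40))] = 2.193 × ln(2.209) = 1.738 d.
D_c = (0.285/0.741) × 23.40 × e^(−0.285×1.738) = 0.3846 × 23.40 × 0.6093 = 5.484 mg/L.
Minimum DO = 11.1 − 5.484 = 5.616 mg/L.

t_c ≈ 1.74 d; minimum DO ≈ 5.62 mg/L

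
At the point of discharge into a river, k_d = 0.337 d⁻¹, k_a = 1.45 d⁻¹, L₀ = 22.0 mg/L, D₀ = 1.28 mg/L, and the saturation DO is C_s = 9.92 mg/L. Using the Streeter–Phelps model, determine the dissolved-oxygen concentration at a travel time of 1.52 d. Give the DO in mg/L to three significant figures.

DO ≈ 6.52 mg/L

k_d L₀/(k_a−k_d) = 0.337×22.0/(1.45−0.337) = 7.414/1.113 = 6.661 mg/L.
e^(−k_d t) = e^(−0.337×1.520) = 0.5992; e^(−k_a t) = e^(−1.45×1.520) = 0.1104.
D = 6.661 × (0.5992 − 0.1104) + 1.28 × 0.1104 = 3.256 + 0.1413 = 3.397 mg/L.
DO = C_s − D = 9.92 − 3.397 = 6.523 mg/L.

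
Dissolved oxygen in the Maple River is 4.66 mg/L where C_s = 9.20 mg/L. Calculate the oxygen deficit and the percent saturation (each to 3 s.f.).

D ≈ 4.54 mg/L; 50.7 % saturation

D = C_s − C = 9.20 − 4.66 = 4.54 mg/L.
% saturation = 4.66/9.20 × 100 = 50.7 %.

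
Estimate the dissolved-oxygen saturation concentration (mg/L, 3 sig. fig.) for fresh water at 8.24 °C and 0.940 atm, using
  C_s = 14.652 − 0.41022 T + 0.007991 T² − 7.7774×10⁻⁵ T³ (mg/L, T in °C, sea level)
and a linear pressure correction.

C_s ≈ 11.1 mg/L

At sea level: C_s = 14.652 − 0.41022×8.24 + 0.007991×8.24² − 7.7774×10⁻⁵×8.24³ = 11.77 mg/L.
Pressure correction: C_s' = 11.77 × 0.940 = 11.06 mg/L.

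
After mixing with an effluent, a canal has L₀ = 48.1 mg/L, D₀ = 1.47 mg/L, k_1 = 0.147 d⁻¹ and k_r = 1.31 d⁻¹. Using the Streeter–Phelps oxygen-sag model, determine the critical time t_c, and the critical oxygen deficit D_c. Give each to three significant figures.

At the critical point dD/dt = 0, so k_1 L₀ e^(−k_1 t) = k_r D. Substituting D(t) from the Streeter–Phelps equation and solving for t gives
t_c = ln[(k_r/k_1)(1 − D₀(k_r−k_1)/(k_1 L₀))] / (k_r−k_1).
Here k_r−k_1 = 1.163 d⁻¹ and 1 − D₀(k_r−k_1)/(k_1 L₀) = 1 − 1.47×1.163/(0.147×48.1) = 0.7582, so
t_c = ln(8.912 × 0.7582) / 1.163 = 1.911 / 1.163 = 1.643 d.
D_c = (k_1/k_r) L₀ e^(−k_1 t_c) = (0.147/1.31) × 48.1 × e^(−0.147×1.643) = 0.1122 × 48.1 × 0.7855 = 4.239 mg/L.

t_c ≈ 1.64 d; D_c ≈ 4.24 mg/L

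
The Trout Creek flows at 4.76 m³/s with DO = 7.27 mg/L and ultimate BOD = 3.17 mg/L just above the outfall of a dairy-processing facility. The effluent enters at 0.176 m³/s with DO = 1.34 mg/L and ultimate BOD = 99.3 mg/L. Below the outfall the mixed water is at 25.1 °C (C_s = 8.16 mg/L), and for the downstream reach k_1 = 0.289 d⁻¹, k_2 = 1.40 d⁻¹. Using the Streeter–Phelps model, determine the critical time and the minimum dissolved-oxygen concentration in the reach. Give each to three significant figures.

Mixed DO = (4.76×7.27 + 0.176×1.34)/(4.76+0.176) = 34.84/4.936 = 7.059 mg/L.
Mixed L₀ = (4.76×3.17 + 0.176×99.3)/(4.936) = 32.57/4.936 = 6.598 mg/L.
Initial deficit D₀ = C_s − DO₀ = 8.16 − 7.059 = 1.101 mg/L.
t_c = (1/1.111) ln[(1.40/0.289)(1 − 1.101×1.111/(0.289×6.598))] = 0.9001 × ln(1.735) = 0.4961 d.
D_c = (0.289/1.40) × 6.598 × e^(−0.289×0.4961) = 0.2064 × 6.598 × 0.8664 = 1.180 mg/L.
Minimum DO = 8.16 − 1.180 = 6.980 mg/L.

t_c ≈ 0.496 d; minimum DO ≈ 6.98 mg/L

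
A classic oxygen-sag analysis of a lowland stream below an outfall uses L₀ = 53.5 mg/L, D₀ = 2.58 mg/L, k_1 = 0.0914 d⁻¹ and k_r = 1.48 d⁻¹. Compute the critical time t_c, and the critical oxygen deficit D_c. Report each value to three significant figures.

t_c ≈ 1.06 d; D_c ≈ 3.00 mg/L

With k_r/k_1 = 16.19 and 1 − D₀(k_r−k_1)/(k_1 L₀) = 0.2673,
t_c = ln(16.19 × 0.2673) / (1.48 − 0.0914) = ln(4.329) / 1.389 = 1.465/1.389 = 1.055 d.
D_c = (k_1/k_r) L₀ e^(−k_1 t_c) = (0.0914/1.48) × 53.5 × e^(−0.0914×1.055) = 0.06176 × 53.5 × 0.9081 = 3.000 mg/L.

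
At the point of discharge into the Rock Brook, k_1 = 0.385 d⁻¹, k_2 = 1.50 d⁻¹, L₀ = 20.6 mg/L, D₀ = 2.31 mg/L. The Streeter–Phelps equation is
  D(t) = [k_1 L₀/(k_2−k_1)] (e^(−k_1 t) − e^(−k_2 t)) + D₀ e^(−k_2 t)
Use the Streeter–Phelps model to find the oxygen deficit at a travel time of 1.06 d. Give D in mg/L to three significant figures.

k_1 L₀/(k_2−k_1) = 0.385×20.6/(1.50−0.385) = 7.931/1.115 = 7.113 mg/L.
e^(−k_1 t) = e^(−0.385×1.060) = 0.6649; e^(−k_2 t) = e^(−1.50×1.060) = 0.2039.
D = 7.113 × (0.6649 − 0.2039) + 2.31 × 0.2039 = 3.279 + 0.4711 = 3.750 mg/L.

D ≈ 3.75 mg/L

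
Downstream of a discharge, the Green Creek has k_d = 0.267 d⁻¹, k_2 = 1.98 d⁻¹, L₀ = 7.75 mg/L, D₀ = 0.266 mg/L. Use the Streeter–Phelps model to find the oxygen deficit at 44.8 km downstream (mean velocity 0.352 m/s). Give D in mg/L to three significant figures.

D ≈ 0.764 mg/L

Travel time t = x/v = 44.8 km / (0.352 m/s) = 44800 m / 0.352 m/s = 127300 s = 1.473 d.
k_d L₀/(k_2−k_d) = 0.267×7.75/(1.98−0.267) = 2.069/1.713 = 1.208 mg/L.
e^(−k_d t) = e^(−0.267×1.473) = 0.6748; e^(−k_2 t) = e^(−1.98×1.473) = 0.05411.
D = 1.208 × (0.6748 − 0.05411) + 0.266 × 0.05411 = 0.7498 + 0.01439 = 0.7642 mg/L.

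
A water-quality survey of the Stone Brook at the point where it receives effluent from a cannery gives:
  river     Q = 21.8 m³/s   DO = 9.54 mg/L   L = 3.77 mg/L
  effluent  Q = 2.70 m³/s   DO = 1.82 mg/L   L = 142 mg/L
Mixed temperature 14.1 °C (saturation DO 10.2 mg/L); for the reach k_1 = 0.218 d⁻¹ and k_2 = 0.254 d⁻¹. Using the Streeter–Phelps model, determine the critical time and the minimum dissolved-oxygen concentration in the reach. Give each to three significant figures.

t_c ≈ 3.88 d; minimum DO ≈ 3.20 mg/L

Mixed DO = (21.8×9.54 + 2.70×1.82)/(21.8+2.70) = 212.9/24.50 = 8.689 mg/L.
Mixed L₀ = (21.8×3.77 + 2.70×142)/(24.50) = 465.6/24.50 = 19.00 mg/L.
Initial deficit D₀ = C_s − DO₀ = 10.2 − 8.689 = 1.511 mg/L.
t_c = (1/0.03600) ln[(0.254/0.218)(1 − 1.511×0.03600/(0.218×19.00))] = 27.78 × ln(1.150) = 3.878 d.
D_c = (0.218/0.254) × 19.00 × e^(−0.218×3.878) = 0.8583 × 19.00 × 0.4293 = 7.003 mg/L.
Minimum DO = 10.2 − 7.003 = 3.197 mg/L.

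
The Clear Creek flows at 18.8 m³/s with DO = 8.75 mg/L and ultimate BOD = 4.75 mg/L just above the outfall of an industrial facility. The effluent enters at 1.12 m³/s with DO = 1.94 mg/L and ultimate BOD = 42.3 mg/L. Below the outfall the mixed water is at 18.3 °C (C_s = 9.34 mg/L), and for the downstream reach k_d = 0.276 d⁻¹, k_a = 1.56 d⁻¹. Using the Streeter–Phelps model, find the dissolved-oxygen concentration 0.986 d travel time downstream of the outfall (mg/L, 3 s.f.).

DO ≈ 8.32 mg/L

Mixed DO = (18.8×8.75 + 1.12×1.94)/(18.8+1.12) = 166.7/19.92 = 8.367 mg/L.
Mixed L₀ = (18.8×4.75 + 1.12×42.3)/(19.92) = 136.7/19.92 = 6.861 mg/L.
Initial deficit D₀ = C_s − DO₀ = 9.34 − 8.367 = 0.9729 mg/L.
D(0.986) = [0.276×6.861/(1.56−0.276)](e^(−0.276×0.986) − e^(−1.56×0.986)) + 0.9729 e^(−1.56×0.986)
= 1.475 × (0.7618 − 0.2148) + 0.9729 × 0.2148 = 1.016 mg/L.
DO = 9.34 − 1.016 = 8.324 mg/L.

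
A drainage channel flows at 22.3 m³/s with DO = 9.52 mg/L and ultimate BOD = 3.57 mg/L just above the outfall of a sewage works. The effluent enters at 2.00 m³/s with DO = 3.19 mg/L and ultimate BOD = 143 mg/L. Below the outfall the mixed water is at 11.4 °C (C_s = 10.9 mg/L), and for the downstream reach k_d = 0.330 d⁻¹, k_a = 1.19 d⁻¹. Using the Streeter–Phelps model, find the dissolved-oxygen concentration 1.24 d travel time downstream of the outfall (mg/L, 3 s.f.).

Mixed DO = (22.3×9.52 + 2.00×3.19)/(22.3+2.00) = 218.7/24.30 = 8.999 mg/L.
Mixed L₀ = (22.3×3.57 + 2.00×143)/(24.30) = 365.6/24.30 = 15.05 mg/L.
Initial deficit D₀ = C_s − DO₀ = 10.9 − 8.999 = 1.901 mg/L.
D(1.24) = [0.330×15.05/(1.19−0.330)](e^(−0.330×1.24) − e^(−1.19×1.24)) + 1.901 e^(−1.19×1.24)
= 5.773 × (0.6642 − 0.2286) + 1.901 × 0.2286 = 2.949 mg/L.
DO = 10.9 − 2.949 = 7.951 mg/L.

DO ≈ 7.95 mg/L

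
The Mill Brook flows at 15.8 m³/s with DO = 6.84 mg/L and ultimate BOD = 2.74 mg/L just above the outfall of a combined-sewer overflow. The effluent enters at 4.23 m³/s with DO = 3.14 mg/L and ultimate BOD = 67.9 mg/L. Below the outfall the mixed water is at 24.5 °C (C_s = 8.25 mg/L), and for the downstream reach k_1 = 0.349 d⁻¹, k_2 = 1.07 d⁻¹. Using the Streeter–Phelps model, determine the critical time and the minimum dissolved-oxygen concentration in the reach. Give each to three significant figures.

t_c ≈ 1.11 d; minimum DO ≈ 4.60 mg/L

Mixed DO = (15.8×6.84 + 4.23×3.14)/(15.8+4.23) = 121.4/20.03 = 6.059 mg/L.
Mixed L₀ = (15.8×2.74 + 4.23×67.9)/(20.03) = 330.5/20.03 = 16.50 mg/L.
Initial deficit D₀ = C_s − DO₀ = 8.25 − 6.059 = 2.191 mg/L.
t_c = (1/0.7210) ln[(1.07/0.349)(1 − 2.191×0.7210/(0.349×16.50))] = 1.387 × ln(2.225) = 1.109 d.
D_c = (0.349/1.07) × 16.50 × e^(−0.349×1.109) = 0.3262 × 16.50 × 0.6790 = 3.655 mg/L.
Minimum DO = 8.25 − 3.655 = 4.595 mg/L.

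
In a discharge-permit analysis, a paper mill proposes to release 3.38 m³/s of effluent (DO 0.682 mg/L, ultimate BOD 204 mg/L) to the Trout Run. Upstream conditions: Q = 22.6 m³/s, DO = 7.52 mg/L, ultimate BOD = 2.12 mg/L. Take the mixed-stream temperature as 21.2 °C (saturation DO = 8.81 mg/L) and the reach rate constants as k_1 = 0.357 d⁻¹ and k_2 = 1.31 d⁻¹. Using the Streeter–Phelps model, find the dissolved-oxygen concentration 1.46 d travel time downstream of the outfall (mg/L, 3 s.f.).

DO ≈ 3.74 mg/L

Mixed DO = (22.6×7.52 + 3.38×0.682)/(22.6+3.38) = 172.3/25.98 = 6.630 mg/L.
Mixed L₀ = (22.6×2.12 + 3.38×204)/(25.98) = 737.4/25.98 = 28.38 mg/L.
Initial deficit D₀ = C_s − DO₀ = 8.81 − 6.630 = 2.180 mg/L.
D(1.46) = [0.357×28.38/(1.31−0.357)](e^(−0.357×1.46) − e^(−1.31×1.46)) + 2.180 e^(−1.31×1.46)
= 10.63 × (0.5938 − 0.1477) + 2.180 × 0.1477 = 5.065 mg/L.
DO = 8.81 − 5.065 = 3.745 mg/L.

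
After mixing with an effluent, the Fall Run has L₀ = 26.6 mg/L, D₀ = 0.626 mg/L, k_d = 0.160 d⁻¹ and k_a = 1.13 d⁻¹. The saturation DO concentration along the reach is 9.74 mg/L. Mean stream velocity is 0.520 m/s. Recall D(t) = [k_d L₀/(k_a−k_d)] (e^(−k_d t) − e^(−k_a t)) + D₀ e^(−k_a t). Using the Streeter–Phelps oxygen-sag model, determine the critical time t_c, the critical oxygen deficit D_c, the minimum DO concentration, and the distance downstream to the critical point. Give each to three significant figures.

t_c ≈ 1.86 d; D_c ≈ 2.80 mg/L; min DO ≈ 6.94 mg/L; x_c ≈ 83.4 km

t_c = [1/(k_a−k_d)] ln[(k_a/k_d)(1 − D₀(k_a−k_d)/(k_d L₀))]
= [1/(1.13−0.160)] ln[(1.13/0.160)(1 − 0.626×0.9700/(0.160×26.6))]
= (1/0.9700) ln[7.062 × 0.8573] = 1.031 × ln(6.055) = 1.031 × 1.801 = 1.857 d.
D_c = (k_d/k_a) L₀ e^(−k_d t_c) = (0.160/1.13) × 26.6 × e^(−0.160×1.857) = 0.1416 × 26.6 × 0.7430 = 2.798 mg/L.
Minimum DO = C_s − D_c = 9.74 − 2.798 = 6.942 mg/L.
x_c = v t_c = 0.520 m/s × 1.857 d × 86400 s/d = 83410 m ≈ 83.4 km.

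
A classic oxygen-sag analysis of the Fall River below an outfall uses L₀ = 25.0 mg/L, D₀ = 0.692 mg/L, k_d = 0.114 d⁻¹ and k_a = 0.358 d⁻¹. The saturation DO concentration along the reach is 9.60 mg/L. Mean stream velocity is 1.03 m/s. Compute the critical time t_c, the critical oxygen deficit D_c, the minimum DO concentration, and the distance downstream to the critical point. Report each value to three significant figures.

At the critical point dD/dt = 0, so k_d L₀ e^(−k_d t) = k_a D. Substituting D(t) from the Streeter–Phelps equation and solving for t gives
t_c = ln[(k_a/k_d)(1 − D₀(k_a−k_d)/(k_d L₀))] / (k_a−k_d).
Here k_a−k_d = 0.2440 d⁻¹ and 1 − D₀(k_a−k_d)/(k_d L₀) = 1 − 0.692×0.2440/(0.114×25.0) = 0.9408, so
t_c = ln(3.140 × 0.9408) / 0.2440 = 1.083 / 0.2440 = 4.440 d.
L(t_c) = L₀ e^(−k_d t_c) = 25.0 × 0.6028 = 15.07 mg/L, and at the critical point k_a D_c = k_d L, so D_c = (0.114/0.358) × 15.07 = 4.799 mg/L.
Minimum DO = C_s − D_c = 9.60 − 4.799 = 4.801 mg/L.
x_c = v t_c = 1.03 m/s × 4.440 d × 86400 s/d = 395100 m ≈ 395 km.

t_c ≈ 4.44 d; D_c ≈ 4.80 mg/L; min DO ≈ 4.80 mg/L; x_c ≈ 395 km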